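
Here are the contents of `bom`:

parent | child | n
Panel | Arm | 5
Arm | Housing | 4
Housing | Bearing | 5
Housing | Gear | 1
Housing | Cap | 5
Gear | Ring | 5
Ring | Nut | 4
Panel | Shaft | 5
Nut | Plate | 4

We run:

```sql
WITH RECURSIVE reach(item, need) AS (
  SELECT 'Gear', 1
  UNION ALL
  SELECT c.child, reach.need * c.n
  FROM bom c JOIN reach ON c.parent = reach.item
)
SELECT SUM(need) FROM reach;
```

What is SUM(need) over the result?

106

Base: (Gear, need=1).
Iteration 1: components of {Gear} -> Ring = 1*5 = 5.
Iteration 2: components of {Ring} -> Nut = 5*4 = 20.
Iteration 3: components of {Nut} -> Plate = 20*4 = 80.
Iteration 4: no further components; recursion stops.
SUM(need) = 1 + 5 + 20 + 80 = 106.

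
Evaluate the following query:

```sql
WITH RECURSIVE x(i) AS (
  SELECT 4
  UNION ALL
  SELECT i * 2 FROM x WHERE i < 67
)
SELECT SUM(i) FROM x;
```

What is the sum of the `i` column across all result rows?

252

Base: i=4.
Iteration 1: 4 < 67 holds -> i = 4 * 2 = 8.
Iteration 2: 8 < 67 holds -> i = 8 * 2 = 16.
Iteration 3: 16 < 67 holds -> i = 16 * 2 = 32.
Iteration 4: 32 < 67 holds -> i = 32 * 2 = 64.
Iteration 5: 64 < 67 holds -> i = 64 * 2 = 128.
Iteration 6: 128 < 67 fails; recursion stops.
SUM(i) = 4 + 8 + 16 + 32 + 64 + 128 = 252.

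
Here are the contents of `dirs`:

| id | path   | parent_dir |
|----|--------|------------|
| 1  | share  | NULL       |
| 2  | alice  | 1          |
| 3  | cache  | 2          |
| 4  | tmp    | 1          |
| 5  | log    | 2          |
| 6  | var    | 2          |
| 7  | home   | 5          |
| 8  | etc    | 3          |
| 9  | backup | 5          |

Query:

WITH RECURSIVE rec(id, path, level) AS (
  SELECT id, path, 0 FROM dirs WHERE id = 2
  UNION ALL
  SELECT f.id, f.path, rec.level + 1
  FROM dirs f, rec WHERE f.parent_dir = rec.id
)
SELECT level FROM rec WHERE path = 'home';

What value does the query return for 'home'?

2

Base: id=2 (alice) at level 0.
Iteration 1: rows with parent_dir in {2} -> cache (id 3, level 1), log (id 5, level 1), var (id 6, level 1).
Iteration 2: rows with parent_dir in {3,5,6} -> home (id 7, level 2), etc (id 8, level 2), backup (id 9, level 2).
Iteration 3: no rows with parent_dir in {7,8,9}; recursion stops.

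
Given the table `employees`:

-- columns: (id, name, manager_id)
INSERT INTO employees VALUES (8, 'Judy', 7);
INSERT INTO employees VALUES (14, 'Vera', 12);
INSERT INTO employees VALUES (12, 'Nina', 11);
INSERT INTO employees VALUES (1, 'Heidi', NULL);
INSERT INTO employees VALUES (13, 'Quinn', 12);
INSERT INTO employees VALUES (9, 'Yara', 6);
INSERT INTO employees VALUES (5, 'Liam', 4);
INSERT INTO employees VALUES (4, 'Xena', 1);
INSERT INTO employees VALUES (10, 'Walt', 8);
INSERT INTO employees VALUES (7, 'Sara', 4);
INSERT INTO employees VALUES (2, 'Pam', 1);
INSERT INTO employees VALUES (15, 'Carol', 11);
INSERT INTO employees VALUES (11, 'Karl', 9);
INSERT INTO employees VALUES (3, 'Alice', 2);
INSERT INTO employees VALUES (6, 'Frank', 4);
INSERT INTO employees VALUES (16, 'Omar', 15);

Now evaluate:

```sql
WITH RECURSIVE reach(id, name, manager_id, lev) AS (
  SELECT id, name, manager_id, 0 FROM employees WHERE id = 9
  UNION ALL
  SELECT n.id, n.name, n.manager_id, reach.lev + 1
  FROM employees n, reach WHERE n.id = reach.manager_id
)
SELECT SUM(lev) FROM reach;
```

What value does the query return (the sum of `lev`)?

6

Base: id=9 (Yara), manager_id=6, lev 0.
Iteration 1: join on id=6 -> Frank (id 6, manager_id=4, lev 1).
Iteration 2: join on id=4 -> Xena (id 4, manager_id=1, lev 2).
Iteration 3: join on id=1 -> Heidi (id 1, manager_id=NULL, lev 3).
Iteration 4: manager_id is NULL; no match; recursion stops.
SUM(lev) = 0 + 1 + 2 + 3 = 6.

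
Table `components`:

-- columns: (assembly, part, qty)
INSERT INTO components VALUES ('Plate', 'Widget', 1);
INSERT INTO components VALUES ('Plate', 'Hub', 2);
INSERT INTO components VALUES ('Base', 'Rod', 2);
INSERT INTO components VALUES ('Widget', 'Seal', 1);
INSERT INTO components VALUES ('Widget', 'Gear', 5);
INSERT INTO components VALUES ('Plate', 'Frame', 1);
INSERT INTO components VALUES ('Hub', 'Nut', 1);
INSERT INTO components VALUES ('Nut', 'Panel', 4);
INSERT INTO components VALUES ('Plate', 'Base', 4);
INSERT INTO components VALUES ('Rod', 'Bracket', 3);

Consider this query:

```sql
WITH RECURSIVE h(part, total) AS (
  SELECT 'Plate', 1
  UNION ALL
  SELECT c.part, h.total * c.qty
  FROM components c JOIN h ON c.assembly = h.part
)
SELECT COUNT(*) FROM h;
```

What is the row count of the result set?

Base: (Plate, total=1).
Iteration 1: components of {Plate} -> Base = 1*4 = 4, Frame = 1*1 = 1, Hub = 1*2 = 2, Widget = 1*1 = 1.
Iteration 2: components of {Base,Frame,Hub,Widget} -> Gear = 1*5 = 5, Nut = 2*1 = 2, Rod = 4*2 = 8, Seal = 1*1 = 1.
Iteration 3: components of {Gear,Nut,Rod,Seal} -> Bracket = 8*3 = 24, Panel = 2*4 = 8.
Iteration 4: no further components; recursion stops.
Total rows emitted: 11.

11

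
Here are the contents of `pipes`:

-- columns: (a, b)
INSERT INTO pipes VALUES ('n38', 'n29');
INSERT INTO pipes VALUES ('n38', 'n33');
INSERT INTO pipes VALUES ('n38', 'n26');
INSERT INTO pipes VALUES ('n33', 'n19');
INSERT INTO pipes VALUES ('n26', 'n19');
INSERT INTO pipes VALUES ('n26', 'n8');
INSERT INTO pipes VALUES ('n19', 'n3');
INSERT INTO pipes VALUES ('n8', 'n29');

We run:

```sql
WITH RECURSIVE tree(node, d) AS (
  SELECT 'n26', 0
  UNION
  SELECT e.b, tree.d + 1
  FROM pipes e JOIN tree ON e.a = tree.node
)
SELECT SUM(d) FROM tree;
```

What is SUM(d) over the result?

Base: (n26, d=0).
Iteration 1: edges from {n26} -> (n19, d=1), (n8, d=1).
Iteration 2: edges from {n19,n8} -> (n29, d=2), (n3, d=2).
Iteration 3: no outgoing edges from {n29,n3}; recursion stops.
SUM(d) = 0 + 1 + 1 + 2 + 2 = 6.

6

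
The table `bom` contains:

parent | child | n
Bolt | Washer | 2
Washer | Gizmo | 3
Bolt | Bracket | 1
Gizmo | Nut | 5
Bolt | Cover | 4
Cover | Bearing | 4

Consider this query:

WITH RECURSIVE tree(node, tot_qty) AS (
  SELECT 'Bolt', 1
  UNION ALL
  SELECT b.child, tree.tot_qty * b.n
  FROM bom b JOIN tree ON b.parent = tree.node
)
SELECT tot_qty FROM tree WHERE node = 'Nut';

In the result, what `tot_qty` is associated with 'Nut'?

Base: (Bolt, tot_qty=1).
Iteration 1: components of {Bolt} -> Bracket = 1*1 = 1, Cover = 1*4 = 4, Washer = 1*2 = 2.
Iteration 2: components of {Bracket,Cover,Washer} -> Bearing = 4*4 = 16, Gizmo = 2*3 = 6.
Iteration 3: components of {Bearing,Gizmo} -> Nut = 6*5 = 30.
Iteration 4: no further components; recursion stops.

30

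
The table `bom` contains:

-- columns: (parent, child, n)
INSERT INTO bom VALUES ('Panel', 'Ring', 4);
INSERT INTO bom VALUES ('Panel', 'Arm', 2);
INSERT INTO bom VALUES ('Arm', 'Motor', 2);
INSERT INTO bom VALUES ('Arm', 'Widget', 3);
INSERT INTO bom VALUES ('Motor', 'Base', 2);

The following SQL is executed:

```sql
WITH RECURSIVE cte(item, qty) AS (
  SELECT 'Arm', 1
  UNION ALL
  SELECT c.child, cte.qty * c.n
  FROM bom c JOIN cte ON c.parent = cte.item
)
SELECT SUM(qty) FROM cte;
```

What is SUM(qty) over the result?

Base: (Arm, qty=1).
Iteration 1: components of {Arm} -> Motor = 1*2 = 2, Widget = 1*3 = 3.
Iteration 2: components of {Motor,Widget} -> Base = 2*2 = 4.
Iteration 3: no further components; recursion stops.
SUM(qty) = 1 + 2 + 3 + 4 = 10.

10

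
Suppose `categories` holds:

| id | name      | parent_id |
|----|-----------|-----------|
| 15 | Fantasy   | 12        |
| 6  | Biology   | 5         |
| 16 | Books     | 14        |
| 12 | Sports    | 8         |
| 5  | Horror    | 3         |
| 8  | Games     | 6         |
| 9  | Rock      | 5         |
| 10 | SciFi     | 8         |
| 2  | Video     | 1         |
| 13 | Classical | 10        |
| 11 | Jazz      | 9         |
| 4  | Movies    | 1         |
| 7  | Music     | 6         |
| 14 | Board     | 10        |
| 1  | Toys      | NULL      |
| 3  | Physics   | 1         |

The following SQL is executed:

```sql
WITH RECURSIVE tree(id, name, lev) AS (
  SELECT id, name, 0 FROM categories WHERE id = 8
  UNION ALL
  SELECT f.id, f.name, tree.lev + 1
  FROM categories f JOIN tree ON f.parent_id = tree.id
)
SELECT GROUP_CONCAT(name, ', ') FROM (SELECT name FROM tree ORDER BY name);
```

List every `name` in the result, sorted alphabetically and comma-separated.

Board, Books, Classical, Fantasy, Games, SciFi, Sports

Base: id=8 (Games) at lev 0.
Iteration 1: rows with parent_id in {8} -> SciFi (id 10, lev 1), Sports (id 12, lev 1).
Iteration 2: rows with parent_id in {10,12} -> Classical (id 13, lev 2), Board (id 14, lev 2), Fantasy (id 15, lev 2).
Iteration 3: rows with parent_id in {13,14,15} -> Books (id 16, lev 3).
Iteration 4: no rows with parent_id in {16}; recursion stops.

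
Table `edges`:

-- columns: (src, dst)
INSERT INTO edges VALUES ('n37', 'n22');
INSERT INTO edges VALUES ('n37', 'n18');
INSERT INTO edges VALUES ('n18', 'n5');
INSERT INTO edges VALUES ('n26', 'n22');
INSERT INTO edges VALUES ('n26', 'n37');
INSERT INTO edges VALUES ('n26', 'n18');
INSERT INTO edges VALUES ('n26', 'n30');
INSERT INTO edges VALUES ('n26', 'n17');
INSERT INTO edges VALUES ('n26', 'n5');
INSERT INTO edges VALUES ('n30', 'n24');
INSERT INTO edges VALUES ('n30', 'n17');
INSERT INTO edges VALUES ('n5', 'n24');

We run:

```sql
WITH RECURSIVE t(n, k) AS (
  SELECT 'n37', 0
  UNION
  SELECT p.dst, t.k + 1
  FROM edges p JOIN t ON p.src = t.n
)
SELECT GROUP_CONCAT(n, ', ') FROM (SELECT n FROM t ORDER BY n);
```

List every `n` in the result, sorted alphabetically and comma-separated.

Base: (n37, k=0).
Iteration 1: edges from {n37} -> (n18, k=1), (n22, k=1).
Iteration 2: edges from {n18,n22} -> (n5, k=2).
Iteration 3: edges from {n5} -> (n24, k=3).
Iteration 4: no outgoing edges from {n24}; recursion stops.

n18, n22, n24, n37, n5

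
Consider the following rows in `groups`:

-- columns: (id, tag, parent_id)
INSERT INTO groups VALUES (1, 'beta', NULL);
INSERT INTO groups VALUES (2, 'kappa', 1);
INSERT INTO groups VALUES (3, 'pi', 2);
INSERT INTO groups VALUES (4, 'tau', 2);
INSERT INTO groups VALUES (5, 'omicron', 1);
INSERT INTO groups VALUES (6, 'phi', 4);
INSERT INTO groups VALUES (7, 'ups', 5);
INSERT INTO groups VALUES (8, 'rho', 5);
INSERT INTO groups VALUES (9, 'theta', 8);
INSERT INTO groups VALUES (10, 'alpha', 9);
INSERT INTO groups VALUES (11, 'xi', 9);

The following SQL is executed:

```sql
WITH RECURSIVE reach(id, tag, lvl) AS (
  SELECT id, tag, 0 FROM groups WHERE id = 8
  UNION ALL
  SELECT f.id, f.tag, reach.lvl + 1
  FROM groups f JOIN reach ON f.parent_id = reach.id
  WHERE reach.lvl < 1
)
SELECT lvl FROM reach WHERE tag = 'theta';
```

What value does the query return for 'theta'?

Base: id=8 (rho) at lvl 0.
Iteration 1: rows with parent_id in {8} -> theta (id 9, lvl 1).
Iteration 2: lvl < 1 fails for all current rows; recursion stops.

1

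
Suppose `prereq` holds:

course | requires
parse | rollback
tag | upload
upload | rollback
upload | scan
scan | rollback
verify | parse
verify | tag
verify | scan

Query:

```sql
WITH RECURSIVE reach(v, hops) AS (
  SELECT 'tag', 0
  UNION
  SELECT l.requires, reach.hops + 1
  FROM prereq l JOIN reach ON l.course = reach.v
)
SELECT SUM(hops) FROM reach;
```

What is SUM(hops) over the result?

Base: (tag, hops=0).
Iteration 1: edges from {tag} -> (upload, hops=1).
Iteration 2: edges from {upload} -> (rollback, hops=2), (scan, hops=2).
Iteration 3: edges from {rollback,scan} -> (rollback, hops=3).
Iteration 4: no outgoing edges from {rollback}; recursion stops.
SUM(hops) = 0 + 1 + 2 + 2 + 3 = 8.

8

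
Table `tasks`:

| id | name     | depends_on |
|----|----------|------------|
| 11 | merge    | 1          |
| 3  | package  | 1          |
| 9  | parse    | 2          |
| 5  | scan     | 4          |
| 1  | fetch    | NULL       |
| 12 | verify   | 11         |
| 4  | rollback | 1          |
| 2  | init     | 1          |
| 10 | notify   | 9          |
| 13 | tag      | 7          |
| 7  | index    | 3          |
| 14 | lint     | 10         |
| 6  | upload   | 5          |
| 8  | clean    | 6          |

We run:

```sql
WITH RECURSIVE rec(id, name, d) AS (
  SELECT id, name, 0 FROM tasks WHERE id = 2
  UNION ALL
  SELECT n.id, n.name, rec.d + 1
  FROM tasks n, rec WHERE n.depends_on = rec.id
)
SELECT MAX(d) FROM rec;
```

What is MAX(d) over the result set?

Base: id=2 (init) at d 0.
Iteration 1: rows with depends_on in {2} -> parse (id 9, d 1).
Iteration 2: rows with depends_on in {9} -> notify (id 10, d 2).
Iteration 3: rows with depends_on in {10} -> lint (id 14, d 3).
Iteration 4: no rows with depends_on in {14}; recursion stops.
d values: 0, 1, 2, 3; the maximum is 3.

3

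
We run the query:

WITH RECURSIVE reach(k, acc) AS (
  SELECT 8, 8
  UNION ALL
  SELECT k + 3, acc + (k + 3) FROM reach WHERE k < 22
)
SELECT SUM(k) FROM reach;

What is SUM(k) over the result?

Base: k=8, acc=8.
Iteration 1: 8 < 22 holds -> k = 8 + 3 = 11, acc = 8 + 11 = 19.
Iteration 2: 11 < 22 holds -> k = 11 + 3 = 14, acc = 19 + 14 = 33.
Iteration 3: 14 < 22 holds -> k = 14 + 3 = 17, acc = 33 + 17 = 50.
Iteration 4: 17 < 22 holds -> k = 17 + 3 = 20, acc = 50 + 20 = 70.
Iteration 5: 20 < 22 holds -> k = 20 + 3 = 23, acc = 70 + 23 = 93.
Iteration 6: 23 < 22 fails; recursion stops.
SUM(k) = 8 + 11 + 14 + 17 + 20 + 23 = 93.

93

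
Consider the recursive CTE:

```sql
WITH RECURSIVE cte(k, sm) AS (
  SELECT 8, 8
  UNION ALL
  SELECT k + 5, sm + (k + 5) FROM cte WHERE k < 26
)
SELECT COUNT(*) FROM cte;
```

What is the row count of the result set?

5

Base: k=8, sm=8.
Iteration 1: 8 < 26 holds -> k = 8 + 5 = 13, sm = 8 + 13 = 21.
Iteration 2: 13 < 26 holds -> k = 13 + 5 = 18, sm = 21 + 18 = 39.
Iteration 3: 18 < 26 holds -> k = 18 + 5 = 23, sm = 39 + 23 = 62.
Iteration 4: 23 < 26 holds -> k = 23 + 5 = 28, sm = 62 + 28 = 90.
Iteration 5: 28 < 26 fails; recursion stops.
Total rows emitted: 5.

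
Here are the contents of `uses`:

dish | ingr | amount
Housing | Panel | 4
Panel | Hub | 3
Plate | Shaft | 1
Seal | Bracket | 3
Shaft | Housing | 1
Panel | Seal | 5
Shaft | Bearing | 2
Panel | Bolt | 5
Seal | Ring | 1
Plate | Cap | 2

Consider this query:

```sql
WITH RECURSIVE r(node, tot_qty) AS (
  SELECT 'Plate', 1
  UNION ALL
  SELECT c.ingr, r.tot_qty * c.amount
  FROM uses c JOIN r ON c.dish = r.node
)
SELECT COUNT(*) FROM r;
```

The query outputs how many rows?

Base: (Plate, tot_qty=1).
Iteration 1: components of {Plate} -> Cap = 1*2 = 2, Shaft = 1*1 = 1.
Iteration 2: components of {Cap,Shaft} -> Bearing = 1*2 = 2, Housing = 1*1 = 1.
Iteration 3: components of {Bearing,Housing} -> Panel = 1*4 = 4.
Iteration 4: components of {Panel} -> Bolt = 4*5 = 20, Hub = 4*3 = 12, Seal = 4*5 = 20.
Iteration 5: components of {Bolt,Hub,Seal} -> Bracket = 20*3 = 60, Ring = 20*1 = 20.
Iteration 6: no further components; recursion stops.
Total rows emitted: 11.

11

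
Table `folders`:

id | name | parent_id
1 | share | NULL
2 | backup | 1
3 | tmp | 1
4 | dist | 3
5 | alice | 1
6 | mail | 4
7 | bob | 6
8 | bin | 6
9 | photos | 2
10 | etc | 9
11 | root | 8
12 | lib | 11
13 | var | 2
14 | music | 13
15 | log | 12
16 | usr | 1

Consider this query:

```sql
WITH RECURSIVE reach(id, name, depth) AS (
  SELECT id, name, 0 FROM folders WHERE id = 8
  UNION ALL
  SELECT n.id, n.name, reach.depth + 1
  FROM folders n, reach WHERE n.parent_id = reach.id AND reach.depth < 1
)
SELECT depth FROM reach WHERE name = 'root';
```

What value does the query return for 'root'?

1

Base: id=8 (bin) at depth 0.
Iteration 1: rows with parent_id in {8} -> root (id 11, depth 1).
Iteration 2: depth < 1 fails for all current rows; recursion stops.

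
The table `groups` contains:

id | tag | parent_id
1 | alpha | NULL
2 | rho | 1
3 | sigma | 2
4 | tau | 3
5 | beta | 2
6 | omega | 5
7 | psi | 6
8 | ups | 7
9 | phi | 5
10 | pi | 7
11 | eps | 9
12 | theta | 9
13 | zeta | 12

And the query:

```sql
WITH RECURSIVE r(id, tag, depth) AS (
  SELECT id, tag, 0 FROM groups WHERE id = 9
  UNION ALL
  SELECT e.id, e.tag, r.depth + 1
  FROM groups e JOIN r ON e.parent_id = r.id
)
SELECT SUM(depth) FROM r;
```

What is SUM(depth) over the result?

4

Base: id=9 (phi) at depth 0.
Iteration 1: rows with parent_id in {9} -> eps (id 11, depth 1), theta (id 12, depth 1).
Iteration 2: rows with parent_id in {11,12} -> zeta (id 13, depth 2).
Iteration 3: no rows with parent_id in {13}; recursion stops.
SUM(depth) = 0 + 1 + 1 + 2 = 4.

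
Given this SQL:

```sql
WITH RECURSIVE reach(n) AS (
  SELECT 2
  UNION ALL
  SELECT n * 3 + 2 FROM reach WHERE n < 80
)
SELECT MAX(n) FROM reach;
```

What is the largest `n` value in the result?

80

Base: n=2.
Iteration 1: 2 < 80 holds -> n = 2 * 3 + 2 = 8.
Iteration 2: 8 < 80 holds -> n = 8 * 3 + 2 = 26.
Iteration 3: 26 < 80 holds -> n = 26 * 3 + 2 = 80.
Iteration 4: 80 < 80 fails; recursion stops.
n values: 2, 8, 26, 80; the maximum is 80.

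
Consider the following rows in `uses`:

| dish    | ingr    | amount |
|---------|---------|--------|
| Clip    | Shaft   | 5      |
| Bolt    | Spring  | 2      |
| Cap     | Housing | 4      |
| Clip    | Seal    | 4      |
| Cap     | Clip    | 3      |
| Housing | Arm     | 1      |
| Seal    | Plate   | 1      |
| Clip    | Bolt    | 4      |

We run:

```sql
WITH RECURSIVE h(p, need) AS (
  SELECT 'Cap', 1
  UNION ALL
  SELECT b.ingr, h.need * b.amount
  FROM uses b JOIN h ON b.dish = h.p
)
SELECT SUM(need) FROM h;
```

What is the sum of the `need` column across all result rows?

Base: (Cap, need=1).
Iteration 1: components of {Cap} -> Clip = 1*3 = 3, Housing = 1*4 = 4.
Iteration 2: components of {Clip,Housing} -> Arm = 4*1 = 4, Bolt = 3*4 = 12, Seal = 3*4 = 12, Shaft = 3*5 = 15.
Iteration 3: components of {Arm,Bolt,Seal,Shaft} -> Plate = 12*1 = 12, Spring = 12*2 = 24.
Iteration 4: no further components; recursion stops.
SUM(need) = 1 + 4 + 3 + 4 + 12 + 15 + 12 + 24 + 12 = 87.

87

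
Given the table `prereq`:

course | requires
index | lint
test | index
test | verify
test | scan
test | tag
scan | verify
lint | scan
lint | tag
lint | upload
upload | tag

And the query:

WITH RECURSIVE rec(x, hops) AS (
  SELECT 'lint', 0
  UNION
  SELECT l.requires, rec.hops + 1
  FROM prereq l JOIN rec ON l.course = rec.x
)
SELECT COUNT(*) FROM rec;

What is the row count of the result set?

Base: (lint, hops=0).
Iteration 1: edges from {lint} -> (scan, hops=1), (tag, hops=1), (upload, hops=1).
Iteration 2: edges from {scan,tag,upload} -> (tag, hops=2), (verify, hops=2).
Iteration 3: no outgoing edges from {tag,verify}; recursion stops.
Total rows emitted: 6.

6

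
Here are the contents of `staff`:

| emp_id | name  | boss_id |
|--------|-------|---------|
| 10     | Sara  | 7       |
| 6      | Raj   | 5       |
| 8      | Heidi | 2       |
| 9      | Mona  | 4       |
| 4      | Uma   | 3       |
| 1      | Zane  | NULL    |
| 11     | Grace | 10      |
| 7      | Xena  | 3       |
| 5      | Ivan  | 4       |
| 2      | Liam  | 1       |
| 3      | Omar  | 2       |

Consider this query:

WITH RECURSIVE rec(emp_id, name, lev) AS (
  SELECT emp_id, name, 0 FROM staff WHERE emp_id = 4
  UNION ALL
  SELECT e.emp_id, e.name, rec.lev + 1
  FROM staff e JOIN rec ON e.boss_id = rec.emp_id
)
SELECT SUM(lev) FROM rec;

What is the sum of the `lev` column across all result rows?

4

Base: emp_id=4 (Uma) at lev 0.
Iteration 1: rows with boss_id in {4} -> Ivan (id 5, lev 1), Mona (id 9, lev 1).
Iteration 2: rows with boss_id in {5,9} -> Raj (id 6, lev 2).
Iteration 3: no rows with boss_id in {6}; recursion stops.
SUM(lev) = 0 + 1 + 1 + 2 = 4.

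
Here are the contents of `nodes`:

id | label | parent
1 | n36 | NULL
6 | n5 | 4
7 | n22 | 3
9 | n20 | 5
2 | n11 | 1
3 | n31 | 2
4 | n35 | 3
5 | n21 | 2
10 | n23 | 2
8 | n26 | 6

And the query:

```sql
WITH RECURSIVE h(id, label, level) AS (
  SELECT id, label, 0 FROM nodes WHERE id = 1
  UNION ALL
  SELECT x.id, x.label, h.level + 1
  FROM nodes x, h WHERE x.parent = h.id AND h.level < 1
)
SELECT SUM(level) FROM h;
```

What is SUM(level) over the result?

Base: id=1 (n36) at level 0.
Iteration 1: rows with parent in {1} -> n11 (id 2, level 1).
Iteration 2: level < 1 fails for all current rows; recursion stops.
SUM(level) = 0 + 1 = 1.

1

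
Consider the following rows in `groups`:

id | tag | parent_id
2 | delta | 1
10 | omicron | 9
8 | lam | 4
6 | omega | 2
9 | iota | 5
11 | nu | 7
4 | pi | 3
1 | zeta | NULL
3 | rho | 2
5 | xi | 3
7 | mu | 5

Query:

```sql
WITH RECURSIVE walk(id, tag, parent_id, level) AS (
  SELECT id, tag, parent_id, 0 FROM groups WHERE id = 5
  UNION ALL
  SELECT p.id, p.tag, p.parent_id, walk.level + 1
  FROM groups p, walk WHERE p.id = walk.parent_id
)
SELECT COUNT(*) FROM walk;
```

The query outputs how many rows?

Base: id=5 (xi), parent_id=3, level 0.
Iteration 1: join on id=3 -> rho (id 3, parent_id=2, level 1).
Iteration 2: join on id=2 -> delta (id 2, parent_id=1, level 2).
Iteration 3: join on id=1 -> zeta (id 1, parent_id=NULL, level 3).
Iteration 4: parent_id is NULL; no match; recursion stops.
Total rows emitted: 4.

4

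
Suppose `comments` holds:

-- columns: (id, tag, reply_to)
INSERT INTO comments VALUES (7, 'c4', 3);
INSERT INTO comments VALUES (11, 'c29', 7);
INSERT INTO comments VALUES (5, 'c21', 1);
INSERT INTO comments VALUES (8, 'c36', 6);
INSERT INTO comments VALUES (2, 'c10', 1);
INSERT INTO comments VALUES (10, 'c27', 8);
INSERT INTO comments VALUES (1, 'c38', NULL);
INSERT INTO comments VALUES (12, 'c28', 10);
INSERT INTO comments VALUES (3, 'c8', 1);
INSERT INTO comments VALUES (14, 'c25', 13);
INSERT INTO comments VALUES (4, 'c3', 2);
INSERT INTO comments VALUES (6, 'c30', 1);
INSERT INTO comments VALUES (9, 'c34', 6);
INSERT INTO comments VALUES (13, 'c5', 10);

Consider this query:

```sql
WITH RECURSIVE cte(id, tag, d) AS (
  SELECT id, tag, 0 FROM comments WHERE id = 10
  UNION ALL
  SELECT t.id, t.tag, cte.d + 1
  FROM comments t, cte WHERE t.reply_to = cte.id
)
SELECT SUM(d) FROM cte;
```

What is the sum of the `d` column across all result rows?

4

Base: id=10 (c27) at d 0.
Iteration 1: rows with reply_to in {10} -> c28 (id 12, d 1), c5 (id 13, d 1).
Iteration 2: rows with reply_to in {12,13} -> c25 (id 14, d 2).
Iteration 3: no rows with reply_to in {14}; recursion stops.
SUM(d) = 0 + 1 + 1 + 2 = 4.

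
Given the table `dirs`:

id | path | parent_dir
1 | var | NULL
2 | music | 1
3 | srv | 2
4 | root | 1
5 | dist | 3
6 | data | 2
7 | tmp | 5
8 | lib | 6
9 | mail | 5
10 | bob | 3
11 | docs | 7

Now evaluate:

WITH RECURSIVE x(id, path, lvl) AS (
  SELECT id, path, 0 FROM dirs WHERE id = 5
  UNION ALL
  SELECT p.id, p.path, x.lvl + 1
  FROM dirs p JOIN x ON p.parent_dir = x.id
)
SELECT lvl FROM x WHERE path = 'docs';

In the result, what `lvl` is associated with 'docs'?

2

Base: id=5 (dist) at lvl 0.
Iteration 1: rows with parent_dir in {5} -> tmp (id 7, lvl 1), mail (id 9, lvl 1).
Iteration 2: rows with parent_dir in {7,9} -> docs (id 11, lvl 2).
Iteration 3: no rows with parent_dir in {11}; recursion stops.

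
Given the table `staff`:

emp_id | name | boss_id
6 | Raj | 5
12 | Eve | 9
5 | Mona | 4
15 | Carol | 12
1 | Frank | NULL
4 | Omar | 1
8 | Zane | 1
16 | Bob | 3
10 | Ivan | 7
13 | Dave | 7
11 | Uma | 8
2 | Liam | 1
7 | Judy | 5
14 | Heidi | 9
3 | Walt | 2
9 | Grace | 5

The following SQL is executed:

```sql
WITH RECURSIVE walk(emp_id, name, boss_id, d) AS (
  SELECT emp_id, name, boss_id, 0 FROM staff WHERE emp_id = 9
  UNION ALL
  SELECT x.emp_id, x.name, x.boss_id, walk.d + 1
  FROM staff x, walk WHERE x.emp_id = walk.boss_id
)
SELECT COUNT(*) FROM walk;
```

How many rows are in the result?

4

Base: emp_id=9 (Grace), boss_id=5, d 0.
Iteration 1: join on emp_id=5 -> Mona (id 5, boss_id=4, d 1).
Iteration 2: join on emp_id=4 -> Omar (id 4, boss_id=1, d 2).
Iteration 3: join on emp_id=1 -> Frank (id 1, boss_id=NULL, d 3).
Iteration 4: boss_id is NULL; no match; recursion stops.
Total rows emitted: 4.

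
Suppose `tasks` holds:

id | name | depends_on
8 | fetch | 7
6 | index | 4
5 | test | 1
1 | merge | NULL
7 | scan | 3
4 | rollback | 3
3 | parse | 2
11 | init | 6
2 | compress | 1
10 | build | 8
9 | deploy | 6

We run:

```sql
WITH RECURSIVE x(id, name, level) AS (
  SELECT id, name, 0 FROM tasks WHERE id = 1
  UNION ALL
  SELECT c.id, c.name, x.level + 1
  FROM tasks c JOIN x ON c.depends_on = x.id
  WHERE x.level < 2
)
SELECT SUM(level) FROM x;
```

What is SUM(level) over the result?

Base: id=1 (merge) at level 0.
Iteration 1: rows with depends_on in {1} -> compress (id 2, level 1), test (id 5, level 1).
Iteration 2: rows with depends_on in {2,5} -> parse (id 3, level 2).
Iteration 3: level < 2 fails for all current rows; recursion stops.
SUM(level) = 0 + 1 + 1 + 2 = 4.

4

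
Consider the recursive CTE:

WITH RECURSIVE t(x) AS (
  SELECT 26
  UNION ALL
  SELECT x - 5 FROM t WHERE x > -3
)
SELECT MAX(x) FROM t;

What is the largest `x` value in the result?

26

Base: x=26.
Iteration 1: 26 > -3 holds -> x = 26 - 5 = 21.
Iteration 2: 21 > -3 holds -> x = 21 - 5 = 16.
Iteration 3: 16 > -3 holds -> x = 16 - 5 = 11.
Iteration 4: 11 > -3 holds -> x = 11 - 5 = 6.
Iteration 5: 6 > -3 holds -> x = 6 - 5 = 1.
Iteration 6: 1 > -3 holds -> x = 1 - 5 = -4.
Iteration 7: -4 > -3 fails; recursion stops.
x values: 26, 21, 16, 11, 6, 1, -4; the maximum is 26.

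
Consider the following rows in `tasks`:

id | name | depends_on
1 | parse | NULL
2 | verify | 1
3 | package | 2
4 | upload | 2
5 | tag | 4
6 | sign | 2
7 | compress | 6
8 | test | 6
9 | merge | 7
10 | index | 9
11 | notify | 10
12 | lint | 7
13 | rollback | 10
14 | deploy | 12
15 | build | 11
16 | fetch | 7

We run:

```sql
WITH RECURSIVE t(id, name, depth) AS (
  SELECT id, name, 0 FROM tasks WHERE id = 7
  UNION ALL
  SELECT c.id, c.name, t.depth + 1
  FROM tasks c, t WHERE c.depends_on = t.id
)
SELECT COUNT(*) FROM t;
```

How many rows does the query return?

9

Base: id=7 (compress) at depth 0.
Iteration 1: rows with depends_on in {7} -> merge (id 9, depth 1), lint (id 12, depth 1), fetch (id 16, depth 1).
Iteration 2: rows with depends_on in {9,12,16} -> index (id 10, depth 2), deploy (id 14, depth 2).
Iteration 3: rows with depends_on in {10,14} -> notify (id 11, depth 3), rollback (id 13, depth 3).
Iteration 4: rows with depends_on in {11,13} -> build (id 15, depth 4).
Iteration 5: no rows with depends_on in {15}; recursion stops.
Total rows emitted: 9.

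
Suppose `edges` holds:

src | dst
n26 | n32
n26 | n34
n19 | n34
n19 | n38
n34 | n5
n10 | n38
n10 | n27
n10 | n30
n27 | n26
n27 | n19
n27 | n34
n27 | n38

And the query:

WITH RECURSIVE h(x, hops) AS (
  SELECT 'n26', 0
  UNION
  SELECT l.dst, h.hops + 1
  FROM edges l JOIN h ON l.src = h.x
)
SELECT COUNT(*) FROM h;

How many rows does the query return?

Base: (n26, hops=0).
Iteration 1: edges from {n26} -> (n32, hops=1), (n34, hops=1).
Iteration 2: edges from {n32,n34} -> (n5, hops=2).
Iteration 3: no outgoing edges from {n5}; recursion stops.
Total rows emitted: 4.

4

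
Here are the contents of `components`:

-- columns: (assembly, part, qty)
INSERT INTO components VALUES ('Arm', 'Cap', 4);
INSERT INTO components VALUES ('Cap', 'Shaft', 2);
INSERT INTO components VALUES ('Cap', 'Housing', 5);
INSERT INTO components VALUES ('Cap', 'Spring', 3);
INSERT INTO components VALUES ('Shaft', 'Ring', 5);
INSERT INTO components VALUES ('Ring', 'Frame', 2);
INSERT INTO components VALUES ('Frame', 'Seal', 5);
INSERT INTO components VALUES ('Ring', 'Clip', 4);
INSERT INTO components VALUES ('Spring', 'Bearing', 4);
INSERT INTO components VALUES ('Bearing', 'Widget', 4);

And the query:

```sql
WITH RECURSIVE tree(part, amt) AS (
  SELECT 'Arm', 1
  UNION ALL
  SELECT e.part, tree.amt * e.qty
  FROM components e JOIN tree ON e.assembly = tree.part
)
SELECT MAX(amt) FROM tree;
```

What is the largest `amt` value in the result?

400

Base: (Arm, amt=1).
Iteration 1: components of {Arm} -> Cap = 1*4 = 4.
Iteration 2: components of {Cap} -> Housing = 4*5 = 20, Shaft = 4*2 = 8, Spring = 4*3 = 12.
Iteration 3: components of {Housing,Shaft,Spring} -> Bearing = 12*4 = 48, Ring = 8*5 = 40.
Iteration 4: components of {Bearing,Ring} -> Clip = 40*4 = 160, Frame = 40*2 = 80, Widget = 48*4 = 192.
Iteration 5: components of {Clip,Frame,Widget} -> Seal = 80*5 = 400.
Iteration 6: no further components; recursion stops.
amt values: 1, 4, 8, 20, 12, 40, 48, 80, 160, 192, 400; the maximum is 400.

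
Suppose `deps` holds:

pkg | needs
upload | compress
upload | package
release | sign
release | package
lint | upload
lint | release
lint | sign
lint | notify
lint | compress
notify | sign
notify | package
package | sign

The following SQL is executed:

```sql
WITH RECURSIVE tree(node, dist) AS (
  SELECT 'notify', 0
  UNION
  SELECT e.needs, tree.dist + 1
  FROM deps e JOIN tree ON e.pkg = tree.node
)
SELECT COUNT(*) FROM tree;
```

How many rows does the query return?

Base: (notify, dist=0).
Iteration 1: edges from {notify} -> (package, dist=1), (sign, dist=1).
Iteration 2: edges from {package,sign} -> (sign, dist=2).
Iteration 3: no outgoing edges from {sign}; recursion stops.
Total rows emitted: 4.

4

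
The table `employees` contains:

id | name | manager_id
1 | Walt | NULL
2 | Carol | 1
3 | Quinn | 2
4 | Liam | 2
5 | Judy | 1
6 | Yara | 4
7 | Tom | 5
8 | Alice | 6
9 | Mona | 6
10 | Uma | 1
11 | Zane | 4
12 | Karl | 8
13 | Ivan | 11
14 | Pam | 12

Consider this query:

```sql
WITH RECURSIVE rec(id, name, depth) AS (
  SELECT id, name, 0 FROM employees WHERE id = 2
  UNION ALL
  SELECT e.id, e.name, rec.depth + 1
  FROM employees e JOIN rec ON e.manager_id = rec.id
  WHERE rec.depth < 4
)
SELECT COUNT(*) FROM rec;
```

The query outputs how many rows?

Base: id=2 (Carol) at depth 0.
Iteration 1: rows with manager_id in {2} -> Quinn (id 3, depth 1), Liam (id 4, depth 1).
Iteration 2: rows with manager_id in {3,4} -> Yara (id 6, depth 2), Zane (id 11, depth 2).
Iteration 3: rows with manager_id in {6,11} -> Alice (id 8, depth 3), Mona (id 9, depth 3), Ivan (id 13, depth 3).
Iteration 4: rows with manager_id in {8,9,13} -> Karl (id 12, depth 4).
Iteration 5: depth < 4 fails for all current rows; recursion stops.
Total rows emitted: 9.

9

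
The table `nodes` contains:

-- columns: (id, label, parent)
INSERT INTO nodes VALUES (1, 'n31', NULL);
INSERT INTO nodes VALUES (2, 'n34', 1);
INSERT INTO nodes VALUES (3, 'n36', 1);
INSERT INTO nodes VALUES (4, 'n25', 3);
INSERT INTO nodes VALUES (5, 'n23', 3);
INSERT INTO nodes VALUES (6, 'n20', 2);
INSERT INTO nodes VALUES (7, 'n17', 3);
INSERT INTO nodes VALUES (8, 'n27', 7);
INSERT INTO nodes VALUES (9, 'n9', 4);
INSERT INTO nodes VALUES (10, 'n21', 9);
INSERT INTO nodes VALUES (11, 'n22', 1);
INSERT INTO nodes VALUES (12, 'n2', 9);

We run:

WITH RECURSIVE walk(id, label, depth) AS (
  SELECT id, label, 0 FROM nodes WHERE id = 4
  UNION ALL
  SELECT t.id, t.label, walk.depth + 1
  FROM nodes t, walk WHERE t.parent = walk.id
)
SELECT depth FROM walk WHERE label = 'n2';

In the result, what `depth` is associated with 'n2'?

Base: id=4 (n25) at depth 0.
Iteration 1: rows with parent in {4} -> n9 (id 9, depth 1).
Iteration 2: rows with parent in {9} -> n21 (id 10, depth 2), n2 (id 12, depth 2).
Iteration 3: no rows with parent in {10,12}; recursion stops.

2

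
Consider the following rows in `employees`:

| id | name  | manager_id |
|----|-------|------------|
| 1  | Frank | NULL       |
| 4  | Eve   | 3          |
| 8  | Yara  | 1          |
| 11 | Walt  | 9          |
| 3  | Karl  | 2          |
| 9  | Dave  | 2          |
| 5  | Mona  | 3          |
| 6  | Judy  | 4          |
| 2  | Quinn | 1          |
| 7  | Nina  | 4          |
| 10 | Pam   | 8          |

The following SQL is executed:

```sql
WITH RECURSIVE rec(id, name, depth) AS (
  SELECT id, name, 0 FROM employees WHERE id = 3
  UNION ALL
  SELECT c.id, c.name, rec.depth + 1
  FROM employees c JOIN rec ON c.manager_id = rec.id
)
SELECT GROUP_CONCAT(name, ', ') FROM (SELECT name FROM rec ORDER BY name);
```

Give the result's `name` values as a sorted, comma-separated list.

Base: id=3 (Karl) at depth 0.
Iteration 1: rows with manager_id in {3} -> Eve (id 4, depth 1), Mona (id 5, depth 1).
Iteration 2: rows with manager_id in {4,5} -> Judy (id 6, depth 2), Nina (id 7, depth 2).
Iteration 3: no rows with manager_id in {6,7}; recursion stops.

Eve, Judy, Karl, Mona, Nina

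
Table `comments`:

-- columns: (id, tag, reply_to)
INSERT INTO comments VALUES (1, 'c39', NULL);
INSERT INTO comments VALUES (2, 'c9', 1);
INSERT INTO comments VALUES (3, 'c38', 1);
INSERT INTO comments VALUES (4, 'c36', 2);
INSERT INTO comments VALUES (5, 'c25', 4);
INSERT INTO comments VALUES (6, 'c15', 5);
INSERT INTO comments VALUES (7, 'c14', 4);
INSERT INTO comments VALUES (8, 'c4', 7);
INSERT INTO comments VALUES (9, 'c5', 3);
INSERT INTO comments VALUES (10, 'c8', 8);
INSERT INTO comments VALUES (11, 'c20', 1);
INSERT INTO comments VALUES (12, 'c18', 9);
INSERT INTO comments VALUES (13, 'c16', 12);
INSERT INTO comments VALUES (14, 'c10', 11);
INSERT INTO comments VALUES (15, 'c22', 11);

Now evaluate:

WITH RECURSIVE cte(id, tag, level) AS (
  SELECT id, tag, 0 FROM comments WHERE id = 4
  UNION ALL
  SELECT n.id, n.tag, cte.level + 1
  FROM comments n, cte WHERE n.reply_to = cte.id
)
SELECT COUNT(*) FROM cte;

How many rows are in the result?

Base: id=4 (c36) at level 0.
Iteration 1: rows with reply_to in {4} -> c25 (id 5, level 1), c14 (id 7, level 1).
Iteration 2: rows with reply_to in {5,7} -> c15 (id 6, level 2), c4 (id 8, level 2).
Iteration 3: rows with reply_to in {6,8} -> c8 (id 10, level 3).
Iteration 4: no rows with reply_to in {10}; recursion stops.
Total rows emitted: 6.

6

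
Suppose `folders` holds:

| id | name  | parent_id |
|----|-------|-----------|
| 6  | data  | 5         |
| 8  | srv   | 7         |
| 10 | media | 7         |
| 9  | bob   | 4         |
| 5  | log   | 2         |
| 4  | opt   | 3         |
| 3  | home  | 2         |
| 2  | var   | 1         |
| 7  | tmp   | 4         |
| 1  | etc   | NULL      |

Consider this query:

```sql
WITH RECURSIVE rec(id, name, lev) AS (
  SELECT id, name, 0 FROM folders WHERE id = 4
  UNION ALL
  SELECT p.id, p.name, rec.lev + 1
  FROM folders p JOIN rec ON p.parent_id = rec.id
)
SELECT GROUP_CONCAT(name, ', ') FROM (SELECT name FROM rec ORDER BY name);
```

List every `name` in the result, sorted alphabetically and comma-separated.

bob, media, opt, srv, tmp

Base: id=4 (opt) at lev 0.
Iteration 1: rows with parent_id in {4} -> tmp (id 7, lev 1), bob (id 9, lev 1).
Iteration 2: rows with parent_id in {7,9} -> srv (id 8, lev 2), media (id 10, lev 2).
Iteration 3: no rows with parent_id in {8,10}; recursion stops.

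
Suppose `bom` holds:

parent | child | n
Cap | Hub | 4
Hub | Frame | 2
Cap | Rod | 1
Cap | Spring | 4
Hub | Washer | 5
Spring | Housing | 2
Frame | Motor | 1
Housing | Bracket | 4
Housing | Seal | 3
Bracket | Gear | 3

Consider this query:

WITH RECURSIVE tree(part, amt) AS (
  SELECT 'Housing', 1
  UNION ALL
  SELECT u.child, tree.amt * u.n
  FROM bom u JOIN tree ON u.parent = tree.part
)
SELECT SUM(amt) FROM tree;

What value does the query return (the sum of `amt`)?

20

Base: (Housing, amt=1).
Iteration 1: components of {Housing} -> Bracket = 1*4 = 4, Seal = 1*3 = 3.
Iteration 2: components of {Bracket,Seal} -> Gear = 4*3 = 12.
Iteration 3: no further components; recursion stops.
SUM(amt) = 1 + 4 + 3 + 12 = 20.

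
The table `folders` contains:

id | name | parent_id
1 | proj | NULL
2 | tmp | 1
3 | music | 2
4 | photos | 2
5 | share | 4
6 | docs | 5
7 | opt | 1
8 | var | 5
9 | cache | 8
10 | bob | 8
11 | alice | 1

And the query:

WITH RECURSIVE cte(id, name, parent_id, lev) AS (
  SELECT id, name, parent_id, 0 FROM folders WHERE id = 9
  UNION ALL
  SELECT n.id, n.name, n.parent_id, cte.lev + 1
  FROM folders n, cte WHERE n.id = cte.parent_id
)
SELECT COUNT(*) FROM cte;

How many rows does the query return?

6

Base: id=9 (cache), parent_id=8, lev 0.
Iteration 1: join on id=8 -> var (id 8, parent_id=5, lev 1).
Iteration 2: join on id=5 -> share (id 5, parent_id=4, lev 2).
Iteration 3: join on id=4 -> photos (id 4, parent_id=2, lev 3).
Iteration 4: join on id=2 -> tmp (id 2, parent_id=1, lev 4).
Iteration 5: join on id=1 -> proj (id 1, parent_id=NULL, lev 5).
Iteration 6: parent_id is NULL; no match; recursion stops.
Total rows emitted: 6.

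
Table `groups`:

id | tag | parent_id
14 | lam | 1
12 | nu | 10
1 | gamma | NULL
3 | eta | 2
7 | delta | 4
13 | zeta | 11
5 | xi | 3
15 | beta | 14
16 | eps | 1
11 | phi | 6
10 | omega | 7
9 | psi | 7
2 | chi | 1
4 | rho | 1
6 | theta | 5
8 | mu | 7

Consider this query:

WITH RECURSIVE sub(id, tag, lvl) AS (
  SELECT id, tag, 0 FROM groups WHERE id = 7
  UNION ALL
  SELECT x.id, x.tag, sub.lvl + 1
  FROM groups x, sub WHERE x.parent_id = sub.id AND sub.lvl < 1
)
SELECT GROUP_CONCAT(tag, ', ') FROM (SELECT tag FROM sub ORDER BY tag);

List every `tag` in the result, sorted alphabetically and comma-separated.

Base: id=7 (delta) at lvl 0.
Iteration 1: rows with parent_id in {7} -> mu (id 8, lvl 1), psi (id 9, lvl 1), omega (id 10, lvl 1).
Iteration 2: lvl < 1 fails for all current rows; recursion stops.

delta, mu, omega, psi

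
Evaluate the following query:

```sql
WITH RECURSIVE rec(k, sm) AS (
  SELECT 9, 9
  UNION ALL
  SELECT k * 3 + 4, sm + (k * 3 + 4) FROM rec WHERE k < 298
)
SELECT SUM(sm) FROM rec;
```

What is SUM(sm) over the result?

1939

Base: k=9, sm=9.
Iteration 1: 9 < 298 holds -> k = 9 * 3 + 4 = 31, sm = 9 + 31 = 40.
Iteration 2: 31 < 298 holds -> k = 31 * 3 + 4 = 97, sm = 40 + 97 = 137.
Iteration 3: 97 < 298 holds -> k = 97 * 3 + 4 = 295, sm = 137 + 295 = 432.
Iteration 4: 295 < 298 holds -> k = 295 * 3 + 4 = 889, sm = 432 + 889 = 1321.
Iteration 5: 889 < 298 fails; recursion stops.
SUM(sm) = 9 + 40 + 137 + 432 + 1321 = 1939.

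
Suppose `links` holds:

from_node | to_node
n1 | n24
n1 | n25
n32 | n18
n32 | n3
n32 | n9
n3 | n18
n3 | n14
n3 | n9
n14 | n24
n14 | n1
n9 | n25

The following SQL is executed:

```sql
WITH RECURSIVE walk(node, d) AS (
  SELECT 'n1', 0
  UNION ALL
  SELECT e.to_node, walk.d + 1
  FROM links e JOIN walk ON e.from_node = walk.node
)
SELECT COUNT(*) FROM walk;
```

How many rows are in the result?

3

Base: (n1, d=0).
Iteration 1: edges from {n1} -> (n24, d=1), (n25, d=1).
Iteration 2: no outgoing edges from {n24,n25}; recursion stops.
Total rows emitted: 3.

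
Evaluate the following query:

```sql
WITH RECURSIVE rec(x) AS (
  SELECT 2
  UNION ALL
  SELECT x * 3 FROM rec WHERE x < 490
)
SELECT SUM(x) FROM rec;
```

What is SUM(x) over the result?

Base: x=2.
Iteration 1: 2 < 490 holds -> x = 2 * 3 = 6.
Iteration 2: 6 < 490 holds -> x = 6 * 3 = 18.
Iteration 3: 18 < 490 holds -> x = 18 * 3 = 54.
Iteration 4: 54 < 490 holds -> x = 54 * 3 = 162.
Iteration 5: 162 < 490 holds -> x = 162 * 3 = 486.
Iteration 6: 486 < 490 holds -> x = 486 * 3 = 1458.
Iteration 7: 1458 < 490 fails; recursion stops.
SUM(x) = 2 + 6 + 18 + 54 + 162 + 486 + 1458 = 2186.

2186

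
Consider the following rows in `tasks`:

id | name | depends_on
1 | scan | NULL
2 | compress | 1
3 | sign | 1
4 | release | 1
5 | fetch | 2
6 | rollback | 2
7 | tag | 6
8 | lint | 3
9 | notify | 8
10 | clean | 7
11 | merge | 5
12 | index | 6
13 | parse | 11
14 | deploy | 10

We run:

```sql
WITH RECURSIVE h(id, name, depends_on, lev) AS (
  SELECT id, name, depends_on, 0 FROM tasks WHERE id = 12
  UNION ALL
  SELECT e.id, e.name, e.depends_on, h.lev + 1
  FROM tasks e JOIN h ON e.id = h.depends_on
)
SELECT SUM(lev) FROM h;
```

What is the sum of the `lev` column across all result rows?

6

Base: id=12 (index), depends_on=6, lev 0.
Iteration 1: join on id=6 -> rollback (id 6, depends_on=2, lev 1).
Iteration 2: join on id=2 -> compress (id 2, depends_on=1, lev 2).
Iteration 3: join on id=1 -> scan (id 1, depends_on=NULL, lev 3).
Iteration 4: depends_on is NULL; no match; recursion stops.
SUM(lev) = 0 + 1 + 2 + 3 = 6.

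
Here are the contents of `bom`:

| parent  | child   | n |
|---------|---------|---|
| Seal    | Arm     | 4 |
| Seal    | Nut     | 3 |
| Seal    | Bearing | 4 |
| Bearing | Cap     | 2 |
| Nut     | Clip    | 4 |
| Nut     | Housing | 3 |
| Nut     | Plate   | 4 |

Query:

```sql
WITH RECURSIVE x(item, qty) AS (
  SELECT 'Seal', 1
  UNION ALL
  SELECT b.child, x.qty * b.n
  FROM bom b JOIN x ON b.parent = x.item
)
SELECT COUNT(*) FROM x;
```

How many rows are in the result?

Base: (Seal, qty=1).
Iteration 1: components of {Seal} -> Arm = 1*4 = 4, Bearing = 1*4 = 4, Nut = 1*3 = 3.
Iteration 2: components of {Arm,Bearing,Nut} -> Cap = 4*2 = 8, Clip = 3*4 = 12, Housing = 3*3 = 9, Plate = 3*4 = 12.
Iteration 3: no further components; recursion stops.
Total rows emitted: 8.

8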